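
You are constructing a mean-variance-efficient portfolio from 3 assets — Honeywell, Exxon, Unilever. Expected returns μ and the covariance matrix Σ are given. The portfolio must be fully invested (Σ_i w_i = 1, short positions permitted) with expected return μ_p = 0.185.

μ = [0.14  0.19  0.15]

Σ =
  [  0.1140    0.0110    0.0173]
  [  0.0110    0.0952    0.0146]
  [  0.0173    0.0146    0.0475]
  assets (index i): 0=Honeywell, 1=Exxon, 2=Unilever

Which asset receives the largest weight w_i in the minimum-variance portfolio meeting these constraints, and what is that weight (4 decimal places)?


x=Σ⁻¹μ = [0.7113  1.5417  2.4250]
y=Σ⁻¹𝟙 = [5.5188  7.2898  16.8020]
a=μᵀx=0.756252  b=𝟙ᵀx=4.677979  c=𝟙ᵀy=29.610511  D=ac−b²=0.509530
λ₁=(c·0.185−b)/D = (29.610511·0.185−4.677979)/0.509530 = 1.570007
λ₂=(a−b·0.185)/D = (0.756252−4.677979·0.185)/0.509530 = -0.214264
w* = 1.570007·x + -0.214264·y:
  w_0 = 1.570007·0.7113 + -0.214264·5.5188 = -0.0657  (Honeywell)
  w_1 = 1.570007·1.5417 + -0.214264·7.2898 = 0.8586  (Exxon)
  w_2 = 1.570007·2.4250 + -0.214264·16.8020 = 0.2071  (Unilever)
Σw_i=1.0000  μᵀw=0.1850
σ²=wᵀΣw=λ₁·μ_p+λ₂ = 1.570007·0.185 + -0.214264 = 0.076188 ≈ 0.0762

Exxon (0.8586)


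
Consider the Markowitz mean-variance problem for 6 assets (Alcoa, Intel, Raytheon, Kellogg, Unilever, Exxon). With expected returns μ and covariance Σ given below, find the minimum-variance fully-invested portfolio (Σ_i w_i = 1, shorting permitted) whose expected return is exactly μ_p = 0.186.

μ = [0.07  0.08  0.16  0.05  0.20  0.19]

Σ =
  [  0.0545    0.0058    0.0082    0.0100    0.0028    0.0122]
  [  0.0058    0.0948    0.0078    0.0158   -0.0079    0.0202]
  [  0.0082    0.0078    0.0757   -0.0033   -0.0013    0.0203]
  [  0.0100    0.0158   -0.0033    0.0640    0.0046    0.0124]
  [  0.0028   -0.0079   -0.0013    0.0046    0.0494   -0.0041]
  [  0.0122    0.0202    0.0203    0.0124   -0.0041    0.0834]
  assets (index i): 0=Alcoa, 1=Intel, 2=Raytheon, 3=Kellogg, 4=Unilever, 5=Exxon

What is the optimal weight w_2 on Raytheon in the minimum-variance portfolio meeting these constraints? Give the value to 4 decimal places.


0.1833

x=Σ⁻¹μ = [0.3347  0.6548  1.5718  -0.0327  4.3369  1.9061]
y=Σ⁻¹𝟙 = [11.8717  7.9024  10.4597  9.8396  20.6364  5.3454]
a=μᵀx=1.555211  b=𝟙ᵀx=8.771647  c=𝟙ᵀy=66.055126  D=ac−b²=25.787842
λ₁=(c·0.186−b)/D = (66.055126·0.186−8.771647)/25.787842 = 0.136289
λ₂=(a−b·0.186)/D = (1.555211−8.771647·0.186)/25.787842 = -0.002959
w* = 0.136289·x + -0.002959·y:
  w_0 = 0.136289·0.3347 + -0.002959·11.8717 = 0.0105  (Alcoa)
  w_1 = 0.136289·0.6548 + -0.002959·7.9024 = 0.0659  (Intel)
  w_2 = 0.136289·1.5718 + -0.002959·10.4597 = 0.1833  (Raytheon)
  w_3 = 0.136289·-0.0327 + -0.002959·9.8396 = -0.0336  (Kellogg)
  w_4 = 0.136289·4.3369 + -0.002959·20.6364 = 0.5300  (Unilever)
  w_5 = 0.136289·1.9061 + -0.002959·5.3454 = 0.2440  (Exxon)
Σw_i=1.0000  μᵀw=0.1860
σ²=wᵀΣw=λ₁·μ_p+λ₂ = 0.136289·0.186 + -0.002959 = 0.022390 ≈ 0.0224


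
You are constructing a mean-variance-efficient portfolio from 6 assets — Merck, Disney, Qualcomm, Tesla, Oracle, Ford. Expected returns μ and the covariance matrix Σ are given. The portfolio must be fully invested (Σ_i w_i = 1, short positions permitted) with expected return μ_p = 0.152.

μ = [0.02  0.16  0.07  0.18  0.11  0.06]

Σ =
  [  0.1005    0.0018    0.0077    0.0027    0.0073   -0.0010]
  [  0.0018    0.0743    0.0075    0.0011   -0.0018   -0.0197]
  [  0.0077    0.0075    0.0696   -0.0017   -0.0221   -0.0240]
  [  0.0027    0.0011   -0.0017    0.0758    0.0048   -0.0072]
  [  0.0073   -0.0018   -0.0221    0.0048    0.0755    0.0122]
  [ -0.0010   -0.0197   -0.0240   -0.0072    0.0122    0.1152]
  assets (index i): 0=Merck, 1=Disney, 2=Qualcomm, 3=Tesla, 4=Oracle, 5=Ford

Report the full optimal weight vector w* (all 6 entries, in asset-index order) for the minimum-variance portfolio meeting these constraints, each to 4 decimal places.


-0.1107  0.3305  0.1308  0.3673  0.1827  0.0994

x=Σ⁻¹μ = [-0.1563  2.3150  1.8070  2.3994  1.6998  1.2618]
y=Σ⁻¹𝟙 = [6.5329  15.2287  22.7624  13.6611  16.3131  15.2099]
a=μᵀx=1.188336  b=𝟙ᵀx=9.326650  c=𝟙ᵀy=89.708044  D=ac−b²=19.616876
λ₁=(c·0.152−b)/D = (89.708044·0.152−9.326650)/19.616876 = 0.219656
λ₂=(a−b·0.152)/D = (1.188336−9.326650·0.152)/19.616876 = -0.011690
w* = 0.219656·x + -0.011690·y:
  w_0 = 0.219656·-0.1563 + -0.011690·6.5329 = -0.1107  (Merck)
  w_1 = 0.219656·2.3150 + -0.011690·15.2287 = 0.3305  (Disney)
  w_2 = 0.219656·1.8070 + -0.011690·22.7624 = 0.1308  (Qualcomm)
  w_3 = 0.219656·2.3994 + -0.011690·13.6611 = 0.3673  (Tesla)
  w_4 = 0.219656·1.6998 + -0.011690·16.3131 = 0.1827  (Oracle)
  w_5 = 0.219656·1.2618 + -0.011690·15.2099 = 0.0994  (Ford)
Σw_i=1.0000  μᵀw=0.1520
σ²=wᵀΣw=λ₁·μ_p+λ₂ = 0.219656·0.152 + -0.011690 = 0.021698 ≈ 0.0217


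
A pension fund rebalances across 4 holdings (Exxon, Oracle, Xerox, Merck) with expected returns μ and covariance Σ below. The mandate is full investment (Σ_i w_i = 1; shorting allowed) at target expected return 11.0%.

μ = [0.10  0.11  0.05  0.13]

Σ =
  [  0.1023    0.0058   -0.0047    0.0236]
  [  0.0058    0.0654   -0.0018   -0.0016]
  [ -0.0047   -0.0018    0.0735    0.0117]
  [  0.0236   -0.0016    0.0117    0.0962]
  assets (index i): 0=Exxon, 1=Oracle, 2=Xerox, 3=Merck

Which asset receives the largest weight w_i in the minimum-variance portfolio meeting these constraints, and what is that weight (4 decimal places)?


x=Σ⁻¹μ = [0.6441  1.6689  0.5792  1.1507]
y=Σ⁻¹𝟙 = [7.8962  15.1311  13.3530  7.0855]
a=μᵀx=0.426533  b=𝟙ᵀx=4.042812  c=𝟙ᵀy=43.465862  D=ac−b²=2.195277
λ₁=(c·0.110−b)/D = (43.465862·0.110−4.042812)/2.195277 = 0.336373
λ₂=(a−b·0.110)/D = (0.426533−4.042812·0.110)/2.195277 = -0.008280
w* = 0.336373·x + -0.008280·y:
  w_0 = 0.336373·0.6441 + -0.008280·7.8962 = 0.1513  (Exxon)
  w_1 = 0.336373·1.6689 + -0.008280·15.1311 = 0.4361  (Oracle)
  w_2 = 0.336373·0.5792 + -0.008280·13.3530 = 0.0843  (Xerox)
  w_3 = 0.336373·1.1507 + -0.008280·7.0855 = 0.3284  (Merck)
Σw_i=1.0000  μᵀw=0.1100
σ²=wᵀΣw=λ₁·μ_p+λ₂ = 0.336373·0.110 + -0.008280 = 0.028721 ≈ 0.0287

Oracle (0.4361)


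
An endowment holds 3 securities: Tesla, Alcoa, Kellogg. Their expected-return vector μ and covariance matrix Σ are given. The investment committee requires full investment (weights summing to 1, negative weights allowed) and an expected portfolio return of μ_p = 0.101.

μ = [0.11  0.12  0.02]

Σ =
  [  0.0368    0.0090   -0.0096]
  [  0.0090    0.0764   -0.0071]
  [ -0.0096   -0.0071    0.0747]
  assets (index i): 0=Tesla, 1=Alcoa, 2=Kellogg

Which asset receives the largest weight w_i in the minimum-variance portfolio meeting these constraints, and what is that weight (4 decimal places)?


Tesla (0.5945)

u=Σ⁻¹μ = [2.8687  1.3034  0.7603]
v=Σ⁻¹𝟙 = [29.1495  11.3476  18.2116]
a=μᵀu=0.487171  b=𝟙ᵀu=4.932391  c=𝟙ᵀv=58.708681  D=ac−b²=4.272682
λ₁=(c·0.101−b)/D = (58.708681·0.101−4.932391)/4.272682 = 0.233386
λ₂=(a−b·0.101)/D = (0.487171−4.932391·0.101)/4.272682 = -0.002575
w* = 0.233386·u + -0.002575·v:
  w_0 = 0.233386·2.8687 + -0.002575·29.1495 = 0.5945  (Tesla)
  w_1 = 0.233386·1.3034 + -0.002575·11.3476 = 0.2750  (Alcoa)
  w_2 = 0.233386·0.7603 + -0.002575·18.2116 = 0.1306  (Kellogg)
Σw_i=1.0000  μᵀw=0.1010
σ²=wᵀΣw=λ₁·μ_p+λ₂ = 0.233386·0.101 + -0.002575 = 0.020997 ≈ 0.0210


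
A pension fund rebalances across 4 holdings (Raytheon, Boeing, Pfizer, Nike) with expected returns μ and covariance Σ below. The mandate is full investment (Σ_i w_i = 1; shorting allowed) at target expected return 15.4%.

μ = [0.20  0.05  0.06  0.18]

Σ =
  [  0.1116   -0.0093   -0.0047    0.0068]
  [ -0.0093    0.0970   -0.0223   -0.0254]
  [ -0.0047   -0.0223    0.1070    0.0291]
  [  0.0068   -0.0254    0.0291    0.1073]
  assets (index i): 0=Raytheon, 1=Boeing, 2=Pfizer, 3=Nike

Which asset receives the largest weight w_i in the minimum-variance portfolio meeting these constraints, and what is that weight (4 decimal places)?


g=Σ⁻¹μ = [1.8075  1.2427  0.4254  1.7418]
h=Σ⁻¹𝟙 = [10.1696  16.2388  10.5502  9.6580]
a=μᵀg=0.762670  b=𝟙ᵀg=5.217314  c=𝟙ᵀh=46.616606  D=ac−b²=8.332699
λ₁=(c·0.154−b)/D = (46.616606·0.154−5.217314)/8.332699 = 0.235415
λ₂=(a−b·0.154)/D = (0.762670−5.217314·0.154)/8.332699 = -0.004896
w* = 0.235415·g + -0.004896·h:
  w_0 = 0.235415·1.8075 + -0.004896·10.1696 = 0.3757  (Raytheon)
  w_1 = 0.235415·1.2427 + -0.004896·16.2388 = 0.2130  (Boeing)
  w_2 = 0.235415·0.4254 + -0.004896·10.5502 = 0.0485  (Pfizer)
  w_3 = 0.235415·1.7418 + -0.004896·9.6580 = 0.3628  (Nike)
Σw_i=1.0000  μᵀw=0.1540
σ²=wᵀΣw=λ₁·μ_p+λ₂ = 0.235415·0.154 + -0.004896 = 0.031358 ≈ 0.0314

Raytheon (0.3757)


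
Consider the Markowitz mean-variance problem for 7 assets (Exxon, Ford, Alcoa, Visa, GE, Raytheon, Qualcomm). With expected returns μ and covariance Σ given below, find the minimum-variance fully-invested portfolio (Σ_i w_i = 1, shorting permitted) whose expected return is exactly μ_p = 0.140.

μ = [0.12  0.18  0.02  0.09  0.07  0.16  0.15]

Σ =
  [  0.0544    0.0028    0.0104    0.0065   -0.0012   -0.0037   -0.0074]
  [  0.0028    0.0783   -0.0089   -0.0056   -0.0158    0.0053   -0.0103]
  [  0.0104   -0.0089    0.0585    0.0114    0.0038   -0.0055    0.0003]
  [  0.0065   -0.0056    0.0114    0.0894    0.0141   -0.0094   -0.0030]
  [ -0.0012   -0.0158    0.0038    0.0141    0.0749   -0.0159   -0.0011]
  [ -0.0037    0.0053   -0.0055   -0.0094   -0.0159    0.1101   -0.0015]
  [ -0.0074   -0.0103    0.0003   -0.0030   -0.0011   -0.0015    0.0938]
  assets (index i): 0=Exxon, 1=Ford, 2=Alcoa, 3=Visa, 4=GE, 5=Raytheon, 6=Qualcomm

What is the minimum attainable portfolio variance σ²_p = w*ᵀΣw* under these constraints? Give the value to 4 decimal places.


p=Σ⁻¹μ = [2.3619  2.8333  0.2049  0.9643  1.7873  1.7765  2.1762]
q=Σ⁻¹𝟙 = [16.7631  19.2664  15.4093  8.1805  18.3461  13.0369  14.7350]
a=μᵀp=1.620086  b=𝟙ᵀp=12.104349  c=𝟙ᵀq=105.737378  D=ac−b²=24.788330
λ₁=(c·0.140−b)/D = (105.737378·0.140−12.104349)/24.788330 = 0.108877
λ₂=(a−b·0.140)/D = (1.620086−12.104349·0.140)/24.788330 = -0.003006
w* = 0.108877·p + -0.003006·q:
  w_0 = 0.108877·2.3619 + -0.003006·16.7631 = 0.2068  (Exxon)
  w_1 = 0.108877·2.8333 + -0.003006·19.2664 = 0.2506  (Ford)
  w_2 = 0.108877·0.2049 + -0.003006·15.4093 = -0.0240  (Alcoa)
  w_3 = 0.108877·0.9643 + -0.003006·8.1805 = 0.0804  (Visa)
  w_4 = 0.108877·1.7873 + -0.003006·18.3461 = 0.1394  (GE)
  w_5 = 0.108877·1.7765 + -0.003006·13.0369 = 0.1542  (Raytheon)
  w_6 = 0.108877·2.1762 + -0.003006·14.7350 = 0.1926  (Qualcomm)
Σw_i=1.0000  μᵀw=0.1400
σ²=wᵀΣw=λ₁·μ_p+λ₂ = 0.108877·0.140 + -0.003006 = 0.012236 ≈ 0.0122

0.0122


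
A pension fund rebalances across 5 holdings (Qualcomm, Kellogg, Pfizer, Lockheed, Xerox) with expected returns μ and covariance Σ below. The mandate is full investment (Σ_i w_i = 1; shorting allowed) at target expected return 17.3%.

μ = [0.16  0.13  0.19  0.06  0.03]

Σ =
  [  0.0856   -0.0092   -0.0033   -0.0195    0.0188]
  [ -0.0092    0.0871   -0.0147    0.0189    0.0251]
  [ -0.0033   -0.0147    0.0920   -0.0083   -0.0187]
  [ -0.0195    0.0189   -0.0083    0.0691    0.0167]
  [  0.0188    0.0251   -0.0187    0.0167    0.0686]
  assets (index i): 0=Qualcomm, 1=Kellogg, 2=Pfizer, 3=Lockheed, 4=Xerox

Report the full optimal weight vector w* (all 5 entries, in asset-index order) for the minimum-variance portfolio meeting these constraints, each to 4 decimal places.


0.3940  0.3184  0.3451  0.1575  -0.2150

x=Σ⁻¹μ = [2.7096  2.0828  2.4786  1.5467  -0.7682]
y=Σ⁻¹𝟙 = [15.5979  10.2896  15.9499  16.3033  6.9168]
a=μᵀx=1.244993  b=𝟙ᵀx=8.049486  c=𝟙ᵀy=65.057423  D=ac−b²=16.201800
λ₁=(c·0.173−b)/D = (65.057423·0.173−8.049486)/16.201800 = 0.197845
λ₂=(a−b·0.173)/D = (1.244993−8.049486·0.173)/16.201800 = -0.009108
w* = 0.197845·x + -0.009108·y:
  w_0 = 0.197845·2.7096 + -0.009108·15.5979 = 0.3940  (Qualcomm)
  w_1 = 0.197845·2.0828 + -0.009108·10.2896 = 0.3184  (Kellogg)
  w_2 = 0.197845·2.4786 + -0.009108·15.9499 = 0.3451  (Pfizer)
  w_3 = 0.197845·1.5467 + -0.009108·16.3033 = 0.1575  (Lockheed)
  w_4 = 0.197845·-0.7682 + -0.009108·6.9168 = -0.2150  (Xerox)
Σw_i=1.0000  μᵀw=0.1730
σ²=wᵀΣw=λ₁·μ_p+λ₂ = 0.197845·0.173 + -0.009108 = 0.025119 ≈ 0.0251


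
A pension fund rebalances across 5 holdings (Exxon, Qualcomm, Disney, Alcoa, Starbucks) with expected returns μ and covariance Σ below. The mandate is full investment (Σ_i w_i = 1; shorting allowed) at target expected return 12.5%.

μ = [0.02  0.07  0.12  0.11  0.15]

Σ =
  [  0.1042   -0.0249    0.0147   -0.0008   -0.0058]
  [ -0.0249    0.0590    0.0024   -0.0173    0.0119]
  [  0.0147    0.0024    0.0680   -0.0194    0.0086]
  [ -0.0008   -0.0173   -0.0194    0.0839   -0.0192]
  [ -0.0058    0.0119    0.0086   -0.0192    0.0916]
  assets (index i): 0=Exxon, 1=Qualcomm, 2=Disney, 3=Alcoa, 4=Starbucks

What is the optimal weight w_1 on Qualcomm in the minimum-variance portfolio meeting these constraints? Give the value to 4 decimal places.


0.1074

p=Σ⁻¹μ = [0.4089  1.6625  2.1214  2.5566  1.7842]
q=Σ⁻¹𝟙 = [14.6840  27.1596  15.9364  24.0594  11.8652]
a=μᵀp=0.927971  b=𝟙ᵀp=8.533543  c=𝟙ᵀq=93.704693  D=ac−b²=14.133912
λ₁=(c·0.125−b)/D = (93.704693·0.125−8.533543)/14.133912 = 0.224958
λ₂=(a−b·0.125)/D = (0.927971−8.533543·0.125)/14.133912 = -0.009815
w* = 0.224958·p + -0.009815·q:
  w_0 = 0.224958·0.4089 + -0.009815·14.6840 = -0.0521  (Exxon)
  w_1 = 0.224958·1.6625 + -0.009815·27.1596 = 0.1074  (Qualcomm)
  w_2 = 0.224958·2.1214 + -0.009815·15.9364 = 0.3208  (Disney)
  w_3 = 0.224958·2.5566 + -0.009815·24.0594 = 0.3390  (Alcoa)
  w_4 = 0.224958·1.7842 + -0.009815·11.8652 = 0.2849  (Starbucks)
Σw_i=1.0000  μᵀw=0.1250
σ²=wᵀΣw=λ₁·μ_p+λ₂ = 0.224958·0.125 + -0.009815 = 0.018305 ≈ 0.0183


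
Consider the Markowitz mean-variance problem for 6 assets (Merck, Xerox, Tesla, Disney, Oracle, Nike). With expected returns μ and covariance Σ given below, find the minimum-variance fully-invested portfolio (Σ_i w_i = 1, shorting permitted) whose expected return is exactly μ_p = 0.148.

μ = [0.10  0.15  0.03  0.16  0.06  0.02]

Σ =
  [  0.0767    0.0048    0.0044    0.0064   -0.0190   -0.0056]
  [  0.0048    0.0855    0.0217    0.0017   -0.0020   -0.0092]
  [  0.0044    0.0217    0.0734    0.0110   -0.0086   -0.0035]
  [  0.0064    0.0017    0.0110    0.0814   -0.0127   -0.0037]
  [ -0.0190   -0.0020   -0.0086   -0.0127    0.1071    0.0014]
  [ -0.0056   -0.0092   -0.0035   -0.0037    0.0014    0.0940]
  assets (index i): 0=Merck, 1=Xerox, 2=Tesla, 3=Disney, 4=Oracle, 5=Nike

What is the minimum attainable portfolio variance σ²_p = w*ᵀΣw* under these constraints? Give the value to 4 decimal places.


x=Σ⁻¹μ = [1.3351  1.8126  -0.3691  2.0584  1.0386  0.5215]
y=Σ⁻¹𝟙 = [15.3265  9.7302  10.2909  12.3236  14.3535  13.1582]
a=μᵀx=0.796414  b=𝟙ᵀx=6.397061  c=𝟙ᵀy=75.182864  D=ac−b²=18.954330
λ₁=(c·0.148−b)/D = (75.182864·0.148−6.397061)/18.954330 = 0.249547
λ₂=(a−b·0.148)/D = (0.796414−6.397061·0.148)/18.954330 = -0.007932
w* = 0.249547·x + -0.007932·y:
  w_0 = 0.249547·1.3351 + -0.007932·15.3265 = 0.2116  (Merck)
  w_1 = 0.249547·1.8126 + -0.007932·9.7302 = 0.3751  (Xerox)
  w_2 = 0.249547·-0.3691 + -0.007932·10.2909 = -0.1737  (Tesla)
  w_3 = 0.249547·2.0584 + -0.007932·12.3236 = 0.4159  (Disney)
  w_4 = 0.249547·1.0386 + -0.007932·14.3535 = 0.1453  (Oracle)
  w_5 = 0.249547·0.5215 + -0.007932·13.1582 = 0.0258  (Nike)
Σw_i=1.0000  μᵀw=0.1480
σ²=wᵀΣw=λ₁·μ_p+λ₂ = 0.249547·0.148 + -0.007932 = 0.029001 ≈ 0.0290

0.0290


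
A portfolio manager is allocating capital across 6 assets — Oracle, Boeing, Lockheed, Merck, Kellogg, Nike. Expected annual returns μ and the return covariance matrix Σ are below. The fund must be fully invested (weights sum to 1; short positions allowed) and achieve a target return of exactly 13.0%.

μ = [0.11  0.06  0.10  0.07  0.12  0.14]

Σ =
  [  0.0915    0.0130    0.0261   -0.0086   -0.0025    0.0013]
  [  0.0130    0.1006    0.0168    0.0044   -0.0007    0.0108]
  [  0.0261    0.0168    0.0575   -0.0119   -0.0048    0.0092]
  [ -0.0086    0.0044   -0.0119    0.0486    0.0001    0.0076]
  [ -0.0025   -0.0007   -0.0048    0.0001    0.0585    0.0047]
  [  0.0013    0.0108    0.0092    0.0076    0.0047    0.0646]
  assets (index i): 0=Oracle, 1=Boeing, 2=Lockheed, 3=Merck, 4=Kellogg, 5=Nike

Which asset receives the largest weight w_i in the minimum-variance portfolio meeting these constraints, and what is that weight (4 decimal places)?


g=Σ⁻¹μ = [0.9481  -0.0240  1.6031  1.7538  2.0943  1.5651]
h=Σ⁻¹𝟙 = [7.9283  4.1166  17.9856  24.7484  18.2866  7.8287]
a=μᵀg=0.856363  b=𝟙ᵀg=7.940451  c=𝟙ᵀh=80.894074  D=ac−b²=6.223943
λ₁=(c·0.130−b)/D = (80.894074·0.130−7.940451)/6.223943 = 0.413850
λ₂=(a−b·0.130)/D = (0.856363−7.940451·0.130)/6.223943 = -0.028261
w* = 0.413850·g + -0.028261·h:
  w_0 = 0.413850·0.9481 + -0.028261·7.9283 = 0.1683  (Oracle)
  w_1 = 0.413850·-0.0240 + -0.028261·4.1166 = -0.1263  (Boeing)
  w_2 = 0.413850·1.6031 + -0.028261·17.9856 = 0.1552  (Lockheed)
  w_3 = 0.413850·1.7538 + -0.028261·24.7484 = 0.0264  (Merck)
  w_4 = 0.413850·2.0943 + -0.028261·18.2866 = 0.3499  (Kellogg)
  w_5 = 0.413850·1.5651 + -0.028261·7.8287 = 0.4265  (Nike)
Σw_i=1.0000  μᵀw=0.1300
σ²=wᵀΣw=λ₁·μ_p+λ₂ = 0.413850·0.130 + -0.028261 = 0.025539 ≈ 0.0255

Nike (0.4265)


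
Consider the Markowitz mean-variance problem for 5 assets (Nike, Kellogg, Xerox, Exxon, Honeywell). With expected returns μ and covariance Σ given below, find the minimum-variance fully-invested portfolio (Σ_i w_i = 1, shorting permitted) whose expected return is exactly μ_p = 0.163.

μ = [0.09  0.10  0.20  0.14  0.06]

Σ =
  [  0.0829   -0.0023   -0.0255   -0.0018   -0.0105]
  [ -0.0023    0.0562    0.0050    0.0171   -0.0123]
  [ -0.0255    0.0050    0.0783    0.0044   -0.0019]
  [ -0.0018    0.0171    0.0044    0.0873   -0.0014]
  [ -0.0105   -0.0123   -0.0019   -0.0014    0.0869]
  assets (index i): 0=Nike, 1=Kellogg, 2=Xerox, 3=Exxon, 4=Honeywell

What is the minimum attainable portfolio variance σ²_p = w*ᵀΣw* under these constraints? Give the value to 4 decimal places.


g=Σ⁻¹μ = [2.2881  1.4982  3.1661  1.2181  1.2678]
h=Σ⁻¹𝟙 = [20.5267  18.4366  18.2662  7.6206  17.1194]
a=μᵀg=1.235577  b=𝟙ᵀg=9.438351  c=𝟙ᵀh=81.969486  D=ac−b²=12.197135
λ₁=(c·0.163−b)/D = (81.969486·0.163−9.438351)/12.197135 = 0.321606
λ₂=(a−b·0.163)/D = (1.235577−9.438351·0.163)/12.197135 = -0.024832
w* = 0.321606·g + -0.024832·h:
  w_0 = 0.321606·2.2881 + -0.024832·20.5267 = 0.2262  (Nike)
  w_1 = 0.321606·1.4982 + -0.024832·18.4366 = 0.0240  (Kellogg)
  w_2 = 0.321606·3.1661 + -0.024832·18.2662 = 0.5647  (Xerox)
  w_3 = 0.321606·1.2181 + -0.024832·7.6206 = 0.2025  (Exxon)
  w_4 = 0.321606·1.2678 + -0.024832·17.1194 = -0.0174  (Honeywell)
Σw_i=1.0000  μᵀw=0.1630
σ²=wᵀΣw=λ₁·μ_p+λ₂ = 0.321606·0.163 + -0.024832 = 0.027590 ≈ 0.0276

0.0276


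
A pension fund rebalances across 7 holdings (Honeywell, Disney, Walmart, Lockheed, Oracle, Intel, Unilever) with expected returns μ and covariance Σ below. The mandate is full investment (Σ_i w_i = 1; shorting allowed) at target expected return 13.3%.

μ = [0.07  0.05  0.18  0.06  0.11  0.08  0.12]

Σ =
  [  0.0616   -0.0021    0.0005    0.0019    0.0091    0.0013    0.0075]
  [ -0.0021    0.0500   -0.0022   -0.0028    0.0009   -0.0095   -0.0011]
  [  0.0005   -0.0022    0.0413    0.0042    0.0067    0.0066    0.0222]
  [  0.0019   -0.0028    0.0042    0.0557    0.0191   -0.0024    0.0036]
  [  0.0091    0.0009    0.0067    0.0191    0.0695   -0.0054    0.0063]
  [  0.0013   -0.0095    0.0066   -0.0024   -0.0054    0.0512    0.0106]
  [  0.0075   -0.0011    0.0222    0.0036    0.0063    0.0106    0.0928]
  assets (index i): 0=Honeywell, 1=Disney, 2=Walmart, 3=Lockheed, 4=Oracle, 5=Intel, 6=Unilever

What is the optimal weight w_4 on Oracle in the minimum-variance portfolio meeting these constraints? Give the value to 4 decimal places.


0.1252

g=Σ⁻¹μ = [0.9542  1.4984  3.9609  0.5315  1.0187  1.4313  0.0330]
h=Σ⁻¹𝟙 = [14.6609  26.5415  17.9404  15.6603  7.7047  22.9319  1.8639]
a=μᵀg=1.117076  b=𝟙ᵀg=9.427951  c=𝟙ᵀh=107.303450  D=ac−b²=30.979850
λ₁=(c·0.133−b)/D = (107.303450·0.133−9.427951)/30.979850 = 0.156341
λ₂=(a−b·0.133)/D = (1.117076−9.427951·0.133)/30.979850 = -0.004417
w* = 0.156341·g + -0.004417·h:
  w_0 = 0.156341·0.9542 + -0.004417·14.6609 = 0.0844  (Honeywell)
  w_1 = 0.156341·1.4984 + -0.004417·26.5415 = 0.1170  (Disney)
  w_2 = 0.156341·3.9609 + -0.004417·17.9404 = 0.5400  (Walmart)
  w_3 = 0.156341·0.5315 + -0.004417·15.6603 = 0.0139  (Lockheed)
  w_4 = 0.156341·1.0187 + -0.004417·7.7047 = 0.1252  (Oracle)
  w_5 = 0.156341·1.4313 + -0.004417·22.9319 = 0.1225  (Intel)
  w_6 = 0.156341·0.0330 + -0.004417·1.8639 = -0.0031  (Unilever)
Σw_i=1.0000  μᵀw=0.1330
σ²=wᵀΣw=λ₁·μ_p+λ₂ = 0.156341·0.133 + -0.004417 = 0.016376 ≈ 0.0164


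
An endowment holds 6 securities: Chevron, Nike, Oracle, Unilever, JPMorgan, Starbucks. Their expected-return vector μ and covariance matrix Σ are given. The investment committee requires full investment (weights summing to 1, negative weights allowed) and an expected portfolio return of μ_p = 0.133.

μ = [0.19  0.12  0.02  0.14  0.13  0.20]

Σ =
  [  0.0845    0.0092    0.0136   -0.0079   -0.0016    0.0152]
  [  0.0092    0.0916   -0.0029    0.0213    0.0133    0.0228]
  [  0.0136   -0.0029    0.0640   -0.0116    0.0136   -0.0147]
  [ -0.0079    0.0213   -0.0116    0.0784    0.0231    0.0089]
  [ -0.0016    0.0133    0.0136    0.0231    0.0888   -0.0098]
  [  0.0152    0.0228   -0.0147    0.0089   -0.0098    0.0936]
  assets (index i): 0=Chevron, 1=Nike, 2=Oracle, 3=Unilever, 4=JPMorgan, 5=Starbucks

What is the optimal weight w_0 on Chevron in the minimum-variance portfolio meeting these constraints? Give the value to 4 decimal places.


g=Σ⁻¹μ = [2.0133  0.1529  0.2960  1.4117  1.2653  1.8173]
h=Σ⁻¹𝟙 = [7.8786  4.3774  17.4373  11.9283  6.1423  10.5855]
a=μᵀg=1.132383  b=𝟙ᵀg=6.956521  c=𝟙ᵀh=58.349321  D=ac−b²=17.680599
λ₁=(c·0.133−b)/D = (58.349321·0.133−6.956521)/17.680599 = 0.045470
λ₂=(a−b·0.133)/D = (1.132383−6.956521·0.133)/17.680599 = 0.011717
w* = 0.045470·g + 0.011717·h:
  w_0 = 0.045470·2.0133 + 0.011717·7.8786 = 0.1839  (Chevron)
  w_1 = 0.045470·0.1529 + 0.011717·4.3774 = 0.0582  (Nike)
  w_2 = 0.045470·0.2960 + 0.011717·17.4373 = 0.2178  (Oracle)
  w_3 = 0.045470·1.4117 + 0.011717·11.9283 = 0.2040  (Unilever)
  w_4 = 0.045470·1.2653 + 0.011717·6.1423 = 0.1295  (JPMorgan)
  w_5 = 0.045470·1.8173 + 0.011717·10.5855 = 0.2067  (Starbucks)
Σw_i=1.0000  μᵀw=0.1330
σ²=wᵀΣw=λ₁·μ_p+λ₂ = 0.045470·0.133 + 0.011717 = 0.017765 ≈ 0.0178

0.1839


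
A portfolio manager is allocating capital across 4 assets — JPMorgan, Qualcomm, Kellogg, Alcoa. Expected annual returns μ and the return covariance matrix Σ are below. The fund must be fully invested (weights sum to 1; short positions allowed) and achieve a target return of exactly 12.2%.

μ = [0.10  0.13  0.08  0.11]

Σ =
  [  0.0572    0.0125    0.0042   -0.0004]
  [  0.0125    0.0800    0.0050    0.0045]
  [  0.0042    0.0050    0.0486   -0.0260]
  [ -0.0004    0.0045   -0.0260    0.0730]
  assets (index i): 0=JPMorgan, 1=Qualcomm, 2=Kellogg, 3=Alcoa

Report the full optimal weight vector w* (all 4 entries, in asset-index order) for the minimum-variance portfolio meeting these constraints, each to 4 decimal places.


u=Σ⁻¹μ = [1.3230  1.1136  2.7061  2.4093]
v=Σ⁻¹𝟙 = [13.7927  6.9629  31.8819  24.7002]
a=μᵀu=0.758581  b=𝟙ᵀu=7.552016  c=𝟙ᵀv=77.337660  D=ac−b²=1.633943
λ₁=(c·0.122−b)/D = (77.337660·0.122−7.552016)/1.633943 = 1.152536
λ₂=(a−b·0.122)/D = (0.758581−7.552016·0.122)/1.633943 = -0.099615
w* = 1.152536·u + -0.099615·v:
  w_0 = 1.152536·1.3230 + -0.099615·13.7927 = 0.1509  (JPMorgan)
  w_1 = 1.152536·1.1136 + -0.099615·6.9629 = 0.5899  (Qualcomm)
  w_2 = 1.152536·2.7061 + -0.099615·31.8819 = -0.0570  (Kellogg)
  w_3 = 1.152536·2.4093 + -0.099615·24.7002 = 0.3163  (Alcoa)
Σw_i=1.0000  μᵀw=0.1220
σ²=wᵀΣw=λ₁·μ_p+λ₂ = 1.152536·0.122 + -0.099615 = 0.040995 ≈ 0.0410

0.1509  0.5899  -0.0570  0.3163


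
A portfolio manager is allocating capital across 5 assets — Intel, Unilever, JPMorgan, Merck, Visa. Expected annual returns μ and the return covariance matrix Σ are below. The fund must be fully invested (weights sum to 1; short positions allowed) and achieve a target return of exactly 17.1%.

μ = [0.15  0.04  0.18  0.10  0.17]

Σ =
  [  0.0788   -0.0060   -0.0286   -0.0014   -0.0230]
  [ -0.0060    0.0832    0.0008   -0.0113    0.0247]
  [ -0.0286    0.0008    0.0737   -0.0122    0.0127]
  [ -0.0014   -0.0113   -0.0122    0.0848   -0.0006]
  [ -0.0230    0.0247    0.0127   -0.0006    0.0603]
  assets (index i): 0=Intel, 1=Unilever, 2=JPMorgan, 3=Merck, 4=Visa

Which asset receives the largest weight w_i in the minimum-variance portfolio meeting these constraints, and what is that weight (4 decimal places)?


Intel (0.3494)

p=Σ⁻¹μ = [4.4063  -0.1086  3.8052  1.8116  3.7610]
q=Σ⁻¹𝟙 = [27.7413  10.8381  24.0010  17.2739  17.8425]
a=μᵀp=2.162065  b=𝟙ᵀp=13.675516  c=𝟙ᵀq=97.696849  D=ac−b²=24.207188
λ₁=(c·0.171−b)/D = (97.696849·0.171−13.675516)/24.207188 = 0.125196
λ₂=(a−b·0.171)/D = (2.162065−13.675516·0.171)/24.207188 = -0.007289
w* = 0.125196·p + -0.007289·q:
  w_0 = 0.125196·4.4063 + -0.007289·27.7413 = 0.3494  (Intel)
  w_1 = 0.125196·-0.1086 + -0.007289·10.8381 = -0.0926  (Unilever)
  w_2 = 0.125196·3.8052 + -0.007289·24.0010 = 0.3015  (JPMorgan)
  w_3 = 0.125196·1.8116 + -0.007289·17.2739 = 0.1009  (Merck)
  w_4 = 0.125196·3.7610 + -0.007289·17.8425 = 0.3408  (Visa)
Σw_i=1.0000  μᵀw=0.1710
σ²=wᵀΣw=λ₁·μ_p+λ₂ = 0.125196·0.171 + -0.007289 = 0.014119 ≈ 0.0141


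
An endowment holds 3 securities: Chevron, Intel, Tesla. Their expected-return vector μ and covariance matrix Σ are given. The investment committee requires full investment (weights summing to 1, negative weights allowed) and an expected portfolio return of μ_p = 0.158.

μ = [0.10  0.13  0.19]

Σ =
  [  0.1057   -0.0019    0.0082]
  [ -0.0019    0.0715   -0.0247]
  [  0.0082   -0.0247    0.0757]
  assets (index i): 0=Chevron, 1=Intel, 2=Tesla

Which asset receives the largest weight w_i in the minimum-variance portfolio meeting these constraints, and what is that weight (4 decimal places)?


x=Σ⁻¹μ = [0.7354  3.0174  3.4148]
y=Σ⁻¹𝟙 = [8.3535  20.8038  19.0932]
a=μᵀx=1.114607  b=𝟙ᵀx=7.167556  c=𝟙ᵀy=48.250523  D=ac−b²=2.406515
λ₁=(c·0.158−b)/D = (48.250523·0.158−7.167556)/2.406515 = 0.189497
λ₂=(a−b·0.158)/D = (1.114607−7.167556·0.158)/2.406515 = -0.007424
w* = 0.189497·x + -0.007424·y:
  w_0 = 0.189497·0.7354 + -0.007424·8.3535 = 0.0773  (Chevron)
  w_1 = 0.189497·3.0174 + -0.007424·20.8038 = 0.4173  (Intel)
  w_2 = 0.189497·3.4148 + -0.007424·19.0932 = 0.5053  (Tesla)
Σw_i=1.0000  μᵀw=0.1580
σ²=wᵀΣw=λ₁·μ_p+λ₂ = 0.189497·0.158 + -0.007424 = 0.022516 ≈ 0.0225

Tesla (0.5053)


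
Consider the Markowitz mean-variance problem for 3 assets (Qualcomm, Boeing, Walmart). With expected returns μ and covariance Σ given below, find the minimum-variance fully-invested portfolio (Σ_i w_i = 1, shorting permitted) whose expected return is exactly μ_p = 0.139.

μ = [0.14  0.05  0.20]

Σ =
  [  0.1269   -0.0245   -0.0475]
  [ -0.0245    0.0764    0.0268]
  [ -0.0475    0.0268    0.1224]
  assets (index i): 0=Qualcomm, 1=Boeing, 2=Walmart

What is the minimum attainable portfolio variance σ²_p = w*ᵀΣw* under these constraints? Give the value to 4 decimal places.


0.0266

x=Σ⁻¹μ = [2.0716  0.5021  2.3280]
y=Σ⁻¹𝟙 = [14.6165  13.9955  10.7778]
a=μᵀx=0.780715  b=𝟙ᵀx=4.901653  c=𝟙ᵀy=39.389880  D=ac−b²=6.726082
λ₁=(c·0.139−b)/D = (39.389880·0.139−4.901653)/6.726082 = 0.085271
λ₂=(a−b·0.139)/D = (0.780715−4.901653·0.139)/6.726082 = 0.014776
w* = 0.085271·x + 0.014776·y:
  w_0 = 0.085271·2.0716 + 0.014776·14.6165 = 0.3926  (Qualcomm)
  w_1 = 0.085271·0.5021 + 0.014776·13.9955 = 0.2496  (Boeing)
  w_2 = 0.085271·2.3280 + 0.014776·10.7778 = 0.3578  (Walmart)
Σw_i=1.0000  μᵀw=0.1390
σ²=wᵀΣw=λ₁·μ_p+λ₂ = 0.085271·0.139 + 0.014776 = 0.026629 ≈ 0.0266


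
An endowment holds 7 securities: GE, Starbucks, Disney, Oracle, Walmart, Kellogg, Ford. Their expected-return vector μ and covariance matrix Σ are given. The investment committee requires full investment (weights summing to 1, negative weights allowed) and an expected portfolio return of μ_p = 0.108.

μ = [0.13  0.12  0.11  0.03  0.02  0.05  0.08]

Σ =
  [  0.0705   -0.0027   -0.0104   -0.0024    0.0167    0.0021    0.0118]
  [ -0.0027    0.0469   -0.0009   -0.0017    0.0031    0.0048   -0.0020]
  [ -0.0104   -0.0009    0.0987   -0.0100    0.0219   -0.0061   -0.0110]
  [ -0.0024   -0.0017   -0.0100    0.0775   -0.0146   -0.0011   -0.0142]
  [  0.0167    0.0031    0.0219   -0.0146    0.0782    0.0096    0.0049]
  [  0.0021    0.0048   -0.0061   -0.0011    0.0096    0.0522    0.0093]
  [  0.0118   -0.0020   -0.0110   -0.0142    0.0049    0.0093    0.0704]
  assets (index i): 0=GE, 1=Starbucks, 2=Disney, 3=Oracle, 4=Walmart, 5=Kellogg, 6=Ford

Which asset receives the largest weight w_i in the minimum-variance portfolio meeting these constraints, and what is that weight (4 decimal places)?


Starbucks (0.3071)

x=Σ⁻¹μ = [2.2209  2.7827  1.8377  0.8326  -0.8624  0.7799  1.2552]
y=Σ⁻¹𝟙 = [13.3905  21.9373  15.2960  20.1065  5.6669  14.7985  16.6796]
a=μᵀx=0.971933  b=𝟙ᵀx=8.846625  c=𝟙ᵀy=107.875266  D=ac−b²=26.584735
λ₁=(c·0.108−b)/D = (107.875266·0.108−8.846625)/26.584735 = 0.105470
λ₂=(a−b·0.108)/D = (0.971933−8.846625·0.108)/26.584735 = 0.000621
w* = 0.105470·x + 0.000621·y:
  w_0 = 0.105470·2.2209 + 0.000621·13.3905 = 0.2426  (GE)
  w_1 = 0.105470·2.7827 + 0.000621·21.9373 = 0.3071  (Starbucks)
  w_2 = 0.105470·1.8377 + 0.000621·15.2960 = 0.2033  (Disney)
  w_3 = 0.105470·0.8326 + 0.000621·20.1065 = 0.1003  (Oracle)
  w_4 = 0.105470·-0.8624 + 0.000621·5.6669 = -0.0874  (Walmart)
  w_5 = 0.105470·0.7799 + 0.000621·14.7985 = 0.0914  (Kellogg)
  w_6 = 0.105470·1.2552 + 0.000621·16.6796 = 0.1427  (Ford)
Σw_i=1.0000  μᵀw=0.1080
σ²=wᵀΣw=λ₁·μ_p+λ₂ = 0.105470·0.108 + 0.000621 = 0.012011 ≈ 0.0120


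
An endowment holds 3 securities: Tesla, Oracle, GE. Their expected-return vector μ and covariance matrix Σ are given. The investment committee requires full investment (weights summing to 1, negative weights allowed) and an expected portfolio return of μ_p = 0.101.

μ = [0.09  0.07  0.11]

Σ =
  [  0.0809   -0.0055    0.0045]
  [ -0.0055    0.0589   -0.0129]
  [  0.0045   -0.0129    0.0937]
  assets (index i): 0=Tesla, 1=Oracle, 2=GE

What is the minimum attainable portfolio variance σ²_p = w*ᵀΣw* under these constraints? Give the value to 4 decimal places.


0.0444

x=Σ⁻¹μ = [1.1461  1.5884  1.3376]
y=Σ⁻¹𝟙 = [13.0711  21.0326  12.9402]
a=μᵀx=0.361473  b=𝟙ᵀx=4.072103  c=𝟙ᵀy=47.043892  D=ac−b²=0.423061
λ₁=(c·0.101−b)/D = (47.043892·0.101−4.072103)/0.423061 = 1.605748
λ₂=(a−b·0.101)/D = (0.361473−4.072103·0.101)/0.423061 = -0.117736
w* = 1.605748·x + -0.117736·y:
  w_0 = 1.605748·1.1461 + -0.117736·13.0711 = 0.3014  (Tesla)
  w_1 = 1.605748·1.5884 + -0.117736·21.0326 = 0.0743  (Oracle)
  w_2 = 1.605748·1.3376 + -0.117736·12.9402 = 0.6243  (GE)
Σw_i=1.0000  μᵀw=0.1010
σ²=wᵀΣw=λ₁·μ_p+λ₂ = 1.605748·0.101 + -0.117736 = 0.044444 ≈ 0.0444


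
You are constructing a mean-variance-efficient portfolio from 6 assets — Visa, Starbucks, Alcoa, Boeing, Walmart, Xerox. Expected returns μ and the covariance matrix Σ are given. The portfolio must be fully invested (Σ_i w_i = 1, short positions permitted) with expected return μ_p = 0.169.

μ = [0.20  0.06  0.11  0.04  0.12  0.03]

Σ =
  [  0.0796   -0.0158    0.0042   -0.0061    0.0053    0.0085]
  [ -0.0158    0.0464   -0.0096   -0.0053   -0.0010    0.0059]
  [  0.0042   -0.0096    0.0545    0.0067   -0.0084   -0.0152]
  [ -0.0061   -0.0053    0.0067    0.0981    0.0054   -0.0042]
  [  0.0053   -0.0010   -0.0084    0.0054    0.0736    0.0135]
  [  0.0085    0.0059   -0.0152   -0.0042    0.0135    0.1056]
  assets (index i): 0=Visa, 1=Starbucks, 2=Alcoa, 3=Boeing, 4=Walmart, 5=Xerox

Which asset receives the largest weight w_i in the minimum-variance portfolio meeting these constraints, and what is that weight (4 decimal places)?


Visa (0.5391)

x=Σ⁻¹μ = [2.8671  2.8757  2.5240  0.4776  1.7056  0.0569]
y=Σ⁻¹𝟙 = [16.7602  33.0680  26.0478  10.8800  13.4004  8.7420]
a=μᵀx=1.249094  b=𝟙ᵀx=10.506899  c=𝟙ᵀy=108.898532  D=ac−b²=25.629579
λ₁=(c·0.169−b)/D = (108.898532·0.169−10.506899)/25.629579 = 0.308119
λ₂=(a−b·0.169)/D = (1.249094−10.506899·0.169)/25.629579 = -0.020545
w* = 0.308119·x + -0.020545·y:
  w_0 = 0.308119·2.8671 + -0.020545·16.7602 = 0.5391  (Visa)
  w_1 = 0.308119·2.8757 + -0.020545·33.0680 = 0.2067  (Starbucks)
  w_2 = 0.308119·2.5240 + -0.020545·26.0478 = 0.2425  (Alcoa)
  w_3 = 0.308119·0.4776 + -0.020545·10.8800 = -0.0764  (Boeing)
  w_4 = 0.308119·1.7056 + -0.020545·13.4004 = 0.2502  (Walmart)
  w_5 = 0.308119·0.0569 + -0.020545·8.7420 = -0.1621  (Xerox)
Σw_i=1.0000  μᵀw=0.1690
σ²=wᵀΣw=λ₁·μ_p+λ₂ = 0.308119·0.169 + -0.020545 = 0.031527 ≈ 0.0315


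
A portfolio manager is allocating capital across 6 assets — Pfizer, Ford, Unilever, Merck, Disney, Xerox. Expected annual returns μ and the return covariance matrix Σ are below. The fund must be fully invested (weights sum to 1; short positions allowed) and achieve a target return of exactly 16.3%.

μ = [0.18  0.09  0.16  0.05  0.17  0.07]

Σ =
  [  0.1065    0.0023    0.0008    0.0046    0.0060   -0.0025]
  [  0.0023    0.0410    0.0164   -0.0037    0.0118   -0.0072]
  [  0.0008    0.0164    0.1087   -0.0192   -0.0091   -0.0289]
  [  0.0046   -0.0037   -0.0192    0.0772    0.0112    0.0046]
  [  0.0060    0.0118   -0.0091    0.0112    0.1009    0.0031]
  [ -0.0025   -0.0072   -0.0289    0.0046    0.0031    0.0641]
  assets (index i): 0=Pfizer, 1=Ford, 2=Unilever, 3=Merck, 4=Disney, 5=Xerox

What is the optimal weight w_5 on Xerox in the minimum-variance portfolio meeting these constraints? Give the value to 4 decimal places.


0.1600

p=Σ⁻¹μ = [1.5787  1.2879  2.0918  0.7956  1.4758  2.1129]
q=Σ⁻¹𝟙 = [8.3886  21.6384  15.3832  15.0398  5.8641  23.9311]
a=μᵀp=1.173343  b=𝟙ᵀp=9.342782  c=𝟙ᵀq=90.245191  D=ac−b²=18.600980
λ₁=(c·0.163−b)/D = (90.245191·0.163−9.342782)/18.600980 = 0.288543
λ₂=(a−b·0.163)/D = (1.173343−9.342782·0.163)/18.600980 = -0.018791
w* = 0.288543·p + -0.018791·q:
  w_0 = 0.288543·1.5787 + -0.018791·8.3886 = 0.2979  (Pfizer)
  w_1 = 0.288543·1.2879 + -0.018791·21.6384 = -0.0350  (Ford)
  w_2 = 0.288543·2.0918 + -0.018791·15.3832 = 0.3145  (Unilever)
  w_3 = 0.288543·0.7956 + -0.018791·15.0398 = -0.0531  (Merck)
  w_4 = 0.288543·1.4758 + -0.018791·5.8641 = 0.3156  (Disney)
  w_5 = 0.288543·2.1129 + -0.018791·23.9311 = 0.1600  (Xerox)
Σw_i=1.0000  μᵀw=0.1630
σ²=wᵀΣw=λ₁·μ_p+λ₂ = 0.288543·0.163 + -0.018791 = 0.028242 ≈ 0.0282


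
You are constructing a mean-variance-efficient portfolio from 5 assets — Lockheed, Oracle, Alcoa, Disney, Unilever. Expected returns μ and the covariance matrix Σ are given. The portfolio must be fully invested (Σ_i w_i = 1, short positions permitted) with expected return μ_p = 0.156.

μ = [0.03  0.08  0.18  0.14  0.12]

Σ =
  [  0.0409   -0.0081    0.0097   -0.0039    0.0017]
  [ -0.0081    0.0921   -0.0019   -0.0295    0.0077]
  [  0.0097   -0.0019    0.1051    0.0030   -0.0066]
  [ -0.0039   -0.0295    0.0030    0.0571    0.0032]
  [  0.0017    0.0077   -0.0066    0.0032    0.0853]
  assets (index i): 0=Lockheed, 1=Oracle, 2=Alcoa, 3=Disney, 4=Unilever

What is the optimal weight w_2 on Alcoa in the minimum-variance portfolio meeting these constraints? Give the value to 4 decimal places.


p=Σ⁻¹μ = [1.0099  1.9753  1.6343  3.3878  1.2077]
q=Σ⁻¹𝟙 = [29.8677  22.6638  6.8312  30.4286  8.4693]
a=μᵀp=1.101713  b=𝟙ᵀp=9.215057  c=𝟙ᵀq=98.260491  D=ac−b²=23.337595
λ₁=(c·0.156−b)/D = (98.260491·0.156−9.215057)/23.337595 = 0.261963
λ₂=(a−b·0.156)/D = (1.101713−9.215057·0.156)/23.337595 = -0.014390
w* = 0.261963·p + -0.014390·q:
  w_0 = 0.261963·1.0099 + -0.014390·29.8677 = -0.1652  (Lockheed)
  w_1 = 0.261963·1.9753 + -0.014390·22.6638 = 0.1913  (Oracle)
  w_2 = 0.261963·1.6343 + -0.014390·6.8312 = 0.3298  (Alcoa)
  w_3 = 0.261963·3.3878 + -0.014390·30.4286 = 0.4496  (Disney)
  w_4 = 0.261963·1.2077 + -0.014390·8.4693 = 0.1945  (Unilever)
Σw_i=1.0000  μᵀw=0.1560
σ²=wᵀΣw=λ₁·μ_p+λ₂ = 0.261963·0.156 + -0.014390 = 0.026476 ≈ 0.0265

0.3298


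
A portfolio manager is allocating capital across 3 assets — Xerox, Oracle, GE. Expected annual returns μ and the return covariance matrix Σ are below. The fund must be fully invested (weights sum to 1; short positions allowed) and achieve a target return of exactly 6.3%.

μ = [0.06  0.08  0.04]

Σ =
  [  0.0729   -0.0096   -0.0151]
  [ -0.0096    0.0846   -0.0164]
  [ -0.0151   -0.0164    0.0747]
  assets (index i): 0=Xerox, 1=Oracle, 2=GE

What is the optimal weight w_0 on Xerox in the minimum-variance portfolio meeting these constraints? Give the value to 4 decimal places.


0.3400

x=Σ⁻¹μ = [1.2132  1.2895  1.0638]
y=Σ⁻¹𝟙 = [20.6023  18.3412  21.5782]
a=μᵀx=0.218507  b=𝟙ᵀx=3.566558  c=𝟙ᵀy=60.521631  D=ac−b²=0.504091
λ₁=(c·0.063−b)/D = (60.521631·0.063−3.566558)/0.504091 = 0.488612
λ₂=(a−b·0.063)/D = (0.218507−3.566558·0.063)/0.504091 = -0.012271
w* = 0.488612·x + -0.012271·y:
  w_0 = 0.488612·1.2132 + -0.012271·20.6023 = 0.3400  (Xerox)
  w_1 = 0.488612·1.2895 + -0.012271·18.3412 = 0.4050  (Oracle)
  w_2 = 0.488612·1.0638 + -0.012271·21.5782 = 0.2550  (GE)
Σw_i=1.0000  μᵀw=0.0630
σ²=wᵀΣw=λ₁·μ_p+λ₂ = 0.488612·0.063 + -0.012271 = 0.018512 ≈ 0.0185


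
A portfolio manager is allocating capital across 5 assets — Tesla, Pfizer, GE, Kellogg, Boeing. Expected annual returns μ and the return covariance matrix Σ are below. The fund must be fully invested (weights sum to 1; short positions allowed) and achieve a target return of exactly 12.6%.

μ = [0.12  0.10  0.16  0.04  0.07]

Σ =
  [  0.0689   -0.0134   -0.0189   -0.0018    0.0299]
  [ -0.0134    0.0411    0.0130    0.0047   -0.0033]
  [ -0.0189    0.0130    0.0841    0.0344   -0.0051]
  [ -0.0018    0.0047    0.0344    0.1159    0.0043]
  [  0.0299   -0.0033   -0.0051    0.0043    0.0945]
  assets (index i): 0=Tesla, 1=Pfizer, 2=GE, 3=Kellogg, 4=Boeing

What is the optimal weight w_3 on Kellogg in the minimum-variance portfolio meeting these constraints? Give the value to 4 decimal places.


u=Σ⁻¹μ = [2.8518  2.6883  2.2978  -0.4044  0.0747]
v=Σ⁻¹𝟙 = [20.6001  27.5667  10.7740  4.4318  5.4066]
a=μᵀu=0.967748  b=𝟙ᵀu=7.508247  c=𝟙ᵀv=68.779080  D=ac−b²=10.187040
λ₁=(c·0.126−b)/D = (68.779080·0.126−7.508247)/10.187040 = 0.113666
λ₂=(a−b·0.126)/D = (0.967748−7.508247·0.126)/10.187040 = 0.002131
w* = 0.113666·u + 0.002131·v:
  w_0 = 0.113666·2.8518 + 0.002131·20.6001 = 0.3681  (Tesla)
  w_1 = 0.113666·2.6883 + 0.002131·27.5667 = 0.3643  (Pfizer)
  w_2 = 0.113666·2.2978 + 0.002131·10.7740 = 0.2841  (GE)
  w_3 = 0.113666·-0.4044 + 0.002131·4.4318 = -0.0365  (Kellogg)
  w_4 = 0.113666·0.0747 + 0.002131·5.4066 = 0.0200  (Boeing)
Σw_i=1.0000  μᵀw=0.1260
σ²=wᵀΣw=λ₁·μ_p+λ₂ = 0.113666·0.126 + 0.002131 = 0.016453 ≈ 0.0165

-0.0365
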